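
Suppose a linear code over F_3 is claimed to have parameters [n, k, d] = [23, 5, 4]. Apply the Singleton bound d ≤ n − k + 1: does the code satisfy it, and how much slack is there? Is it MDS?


Singleton RHS = n − k + 1 = 19, slack = 15, bound satisfied, not MDS.

Singleton bound: d ≤ n − k + 1.
Here n = 23, k = 5, so n − k + 1 = 19.
Given d = 4, check d ≤ 19: YES.
Slack = (n − k + 1) − d = 15.
The code is NOT MDS (slack = 15 > 0).
Description: the claimed parameters are [23, 5, 4]_3; such a code would be non-MDS.


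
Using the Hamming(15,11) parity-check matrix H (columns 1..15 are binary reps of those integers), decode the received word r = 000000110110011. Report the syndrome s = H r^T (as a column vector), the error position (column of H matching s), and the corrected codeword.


s = (1, 1, 1, 1)^T, error position = 15, corrected codeword c = 000000110110010

Compute s = H r^T mod 2 one row at a time:
  s_1 = 1 + 0 + 1 + 1 + 0 + 0 + 1 + 1 = 5 ≡ 1 (mod 2).
  s_2 = 0 + 0 + 0 + 1 + 0 + 0 + 1 + 1 = 3 ≡ 1 (mod 2).
  s_3 = 0 + 0 + 0 + 1 + 1 + 1 + 1 + 1 = 5 ≡ 1 (mod 2).
  s_4 = 0 + 0 + 0 + 1 + 0 + 1 + 0 + 1 = 3 ≡ 1 (mod 2).
s = (1, 1, 1, 1)^T — this equals column 15 of H (binary 1111), so error is at position 15.
Correct: flip bit 15 of r = 000000110110011 to get c = 000000110110010.


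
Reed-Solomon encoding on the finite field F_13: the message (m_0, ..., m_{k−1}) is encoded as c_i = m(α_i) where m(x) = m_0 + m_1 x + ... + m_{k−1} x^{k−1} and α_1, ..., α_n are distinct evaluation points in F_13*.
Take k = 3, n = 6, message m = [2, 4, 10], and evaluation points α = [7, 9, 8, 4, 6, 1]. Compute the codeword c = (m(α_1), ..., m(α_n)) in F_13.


c = [0, 3, 11, 9, 9, 3]

Message polynomial: m(x) = 2 + 4·x + 10·x^2 (mod 13).
For each evaluation point α_i, compute m(α_i) mod 13:
  α_1 = 7: Horner steps 10 → 9 → 0, so m(7) = 0.
  α_2 = 9: Horner steps 10 → 3 → 3, so m(9) = 3.
  α_3 = 8: Horner steps 10 → 6 → 11, so m(8) = 11.
  α_4 = 4: Horner steps 10 → 5 → 9, so m(4) = 9.
  α_5 = 6: Horner steps 10 → 12 → 9, so m(6) = 9.
  α_6 = 1: Horner steps 10 → 1 → 3, so m(1) = 3.
Codeword c = [0, 3, 11, 9, 9, 3] ∈ F_13^6.


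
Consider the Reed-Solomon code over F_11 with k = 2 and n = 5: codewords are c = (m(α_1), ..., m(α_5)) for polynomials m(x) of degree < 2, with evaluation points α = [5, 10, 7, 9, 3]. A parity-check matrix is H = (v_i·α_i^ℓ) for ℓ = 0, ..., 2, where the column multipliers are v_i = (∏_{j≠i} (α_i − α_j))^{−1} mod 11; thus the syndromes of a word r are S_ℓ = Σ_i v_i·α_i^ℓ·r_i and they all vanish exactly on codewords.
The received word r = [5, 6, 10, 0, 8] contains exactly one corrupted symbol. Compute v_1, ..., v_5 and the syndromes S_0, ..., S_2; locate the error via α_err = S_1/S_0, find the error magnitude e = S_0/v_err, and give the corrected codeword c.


S = (5, 3, 4), error at position 1, error magnitude e = 7, c = [9, 6, 10, 0, 8].

Step 1: column multipliers v_i = (∏_{j≠i}(α_i − α_j))^{−1} mod 11.
  i = 1 (α = 5): (5−10)(5−7)(5−9)(5−3) = (−5)·(−2)·(−4)·2 = −80 ≡ 8, so v_1 = 8^{−1} = 7 (mod 11).
  i = 2 (α = 10): (10−5)(10−7)(10−9)(10−3) = 5·3·1·7 = 105 ≡ 6, so v_2 = 6^{−1} = 2 (mod 11).
  i = 3 (α = 7): (7−5)(7−10)(7−9)(7−3) = 2·(−3)·(−2)·4 = 48 ≡ 4, so v_3 = 4^{−1} = 3 (mod 11).
  i = 4 (α = 9): (9−5)(9−10)(9−7)(9−3) = 4·(−1)·2·6 = −48 ≡ 7, so v_4 = 7^{−1} = 8 (mod 11).
  i = 5 (α = 3): (3−5)(3−10)(3−7)(3−9) = (−2)·(−7)·(−4)·(−6) = 336 ≡ 6, so v_5 = 6^{−1} = 2 (mod 11).
  v = [7, 2, 3, 8, 2].
Step 2: syndromes of r = [5, 6, 10, 0, 8] (all sums mod 11).
  S_0 = Σ v_i r_i = 7·5 + 2·6 + 3·10 + 8·0 + 2·8 = 93 ≡ 5.
  S_1 = Σ v_i α_i r_i = 7·5·5 + 2·10·6 + 3·7·10 + 8·9·0 + 2·3·8 = 553 ≡ 3.
  α_i^2 mod 11 = [3, 1, 5, 4, 9].
  S_2 = Σ v_i α_i^2 r_i = 7·3·5 + 2·1·6 + 3·5·10 + 8·4·0 + 2·9·8 = 411 ≡ 4.
  S = (5, 3, 4) ≠ 0, so r is not a codeword (an error is present).
Step 3: locate the error. For a single error e at position i, S_ℓ = v_i·e·α_i^ℓ, so α_err = S_1/S_0.
  S_0^{−1} = 5^{−1} = 9 (mod 11), so α_err = 3·9 = 27 ≡ 5 = α_1. Error position i = 1.
  Consistency check: S_2/S_1 = 4·4 = 16 ≡ 5 = α_err ✓ (single-error assumption holds).
Step 4: error magnitude e = S_0/v_1 = S_0·∏_{j≠1}(α_1 − α_j) = 5·8 = 40 ≡ 7 (mod 11).
Step 5: correct position 1: c_1 = r_1 − e = 5 − 7 ≡ 9 (mod 11). Hence c = [9, 6, 10, 0, 8].
  Check: interpolating c through the α_i gives m(x) = 1 + 6·x (degree < 2) with m(α_i) = c_i for every i, so c is indeed a codeword.


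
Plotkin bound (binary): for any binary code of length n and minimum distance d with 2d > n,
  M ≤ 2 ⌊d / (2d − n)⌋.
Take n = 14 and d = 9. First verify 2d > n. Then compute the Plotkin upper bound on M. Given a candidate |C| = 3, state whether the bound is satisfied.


Plotkin bound M ≤ 4; given |C| = 3 ≤ bound (satisfied).

Check applicability: 2d = 18, n = 14.
2d − n = 4 > 0, so Plotkin applies.
Compute d/(2d−n) = 9/4 ≈ 2.2500.
⌊d/(2d−n)⌋ = 2.
Plotkin bound: M ≤ 2·2 = 4.
Given |C| = 3, check: satisfied.
This |C| is below the Plotkin bound.


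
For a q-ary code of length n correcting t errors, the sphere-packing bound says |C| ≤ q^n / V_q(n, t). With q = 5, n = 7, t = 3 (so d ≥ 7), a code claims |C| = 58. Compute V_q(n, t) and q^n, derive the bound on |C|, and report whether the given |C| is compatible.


V_q(n, t) = 2605, q^n = 78125, Hamming bound = 29, |C| = 58 > bound (violated).

Step 1: Compute V_q(n, t) = Σ_{j=0}^3 C(n, j) (q−1)^j.
  j = 0: C(7,0)·(4)^0 = 1·1 = 1.
  j = 1: C(7,1)·(4)^1 = 7·4 = 28.
  j = 2: C(7,2)·(4)^2 = 21·16 = 336.
  j = 3: C(7,3)·(4)^3 = 35·64 = 2240.
  V_q(n, t) = 1 + 28 + 336 + 2240 = 2605.
Step 2: q^n = 5^7 = 78125.
Step 3: Hamming bound ⌊q^n / V_q(n,t)⌋ = ⌊78125/2605⌋ = 29.
Step 4: Compare |C| = 58 to 29: violated.
The claimed |C| lies above the Hamming bound, so no 5-ary code of length 7 with d ≥ 7 can have 58 codewords.


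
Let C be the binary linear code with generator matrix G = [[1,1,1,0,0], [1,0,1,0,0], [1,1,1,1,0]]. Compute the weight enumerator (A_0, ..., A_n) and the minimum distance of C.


Weight distribution: A_0 = 1, A_1 = 2, A_2 = 2, A_3 = 2, A_4 = 1. Minimum distance d = 1.

Enumerate all 2^3 = 8 messages m ∈ F_2^3.
For each, compute codeword c = mG in F_2^5, then tally its weight.
  m = 000 → c = 00000, weight = 0.
  m = 100 → c = 11100, weight = 3.
  m = 010 → c = 10100, weight = 2.
  m = 110 → c = 01000, weight = 1.
  m = 001 → c = 11110, weight = 4.
  m = 101 → c = 00010, weight = 1.
  m = 011 → c = 01010, weight = 2.
  m = 111 → c = 10110, weight = 3.
Tally weights:
  weight 0: 1 codewords.
  weight 1: 2 codewords.
  weight 2: 2 codewords.
  weight 3: 2 codewords.
  weight 4: 1 codewords.
Minimum distance d = smallest w > 0 with A_w > 0 = 1.
Sanity: Σ A_w = 8 = 2^3 = 8 ✓.


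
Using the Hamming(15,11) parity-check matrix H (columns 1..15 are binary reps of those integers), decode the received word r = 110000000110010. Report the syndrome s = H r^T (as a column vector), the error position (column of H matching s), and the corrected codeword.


s = (1, 1, 0, 0)^T, error position = 12, corrected codeword c = 110000000111010

Compute s = H r^T mod 2 one row at a time:
  s_1 = 0 + 0 + 1 + 1 + 0 + 0 + 1 + 0 = 3 ≡ 1 (mod 2).
  s_2 = 0 + 0 + 0 + 0 + 0 + 0 + 1 + 0 = 1 ≡ 1 (mod 2).
  s_3 = 1 + 0 + 0 + 0 + 1 + 1 + 1 + 0 = 4 ≡ 0 (mod 2).
  s_4 = 1 + 0 + 0 + 0 + 0 + 1 + 0 + 0 = 2 ≡ 0 (mod 2).
s = (1, 1, 0, 0)^T — this equals column 12 of H (binary 1100), so error is at position 12.
Correct: flip bit 12 of r = 110000000110010 to get c = 110000000111010.


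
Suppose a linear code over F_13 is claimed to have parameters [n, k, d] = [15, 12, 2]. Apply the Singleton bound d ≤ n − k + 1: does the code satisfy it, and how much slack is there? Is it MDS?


Singleton RHS = n − k + 1 = 4, slack = 2, bound satisfied, not MDS.

Singleton bound: d ≤ n − k + 1.
Here n = 15, k = 12, so n − k + 1 = 4.
Given d = 2, check d ≤ 4: YES.
Slack = (n − k + 1) − d = 2.
The code is NOT MDS (slack = 2 > 0).
Description: the claimed parameters are [15, 12, 2]_13; such a code would be non-MDS.


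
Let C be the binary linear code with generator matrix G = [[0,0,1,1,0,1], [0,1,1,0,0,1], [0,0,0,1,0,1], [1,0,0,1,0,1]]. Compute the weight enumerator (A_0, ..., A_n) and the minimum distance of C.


Weight distribution: A_0 = 1, A_1 = 2, A_2 = 4, A_3 = 6, A_4 = 3. Minimum distance d = 1.

Enumerate all 2^4 = 16 messages m ∈ F_2^4.
For each, compute codeword c = mG in F_2^6, then tally its weight.
  m = 0000 → c = 000000, weight = 0.
  m = 1000 → c = 001101, weight = 3.
  m = 0100 → c = 011001, weight = 3.
  m = 1100 → c = 010100, weight = 2.
  m = 0010 → c = 000101, weight = 2.
  m = 1010 → c = 001000, weight = 1.
  m = 0110 → c = 011100, weight = 3.
  m = 1110 → c = 010001, weight = 2.
  m = 0001 → c = 100101, weight = 3.
  m = 1001 → c = 101000, weight = 2.
  m = 0101 → c = 111100, weight = 4.
  m = 1101 → c = 110001, weight = 3.
  m = 0011 → c = 100000, weight = 1.
  m = 1011 → c = 101101, weight = 4.
  m = 0111 → c = 111001, weight = 4.
  m = 1111 → c = 110100, weight = 3.
Tally weights:
  weight 0: 1 codewords.
  weight 1: 2 codewords.
  weight 2: 4 codewords.
  weight 3: 6 codewords.
  weight 4: 3 codewords.
Minimum distance d = smallest w > 0 with A_w > 0 = 1.
Sanity: Σ A_w = 16 = 2^4 = 16 ✓.


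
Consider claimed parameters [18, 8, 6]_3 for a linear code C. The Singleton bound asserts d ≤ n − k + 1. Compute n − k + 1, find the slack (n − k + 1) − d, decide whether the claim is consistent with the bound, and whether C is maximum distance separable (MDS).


Singleton RHS = n − k + 1 = 11, slack = 5, bound satisfied, not MDS.

Singleton bound: d ≤ n − k + 1.
Here n = 18, k = 8, so n − k + 1 = 11.
Given d = 6, check d ≤ 11: YES.
Slack = (n − k + 1) − d = 5.
The code is NOT MDS (slack = 5 > 0).
Description: the claimed parameters are [18, 8, 6]_3; such a code would be non-MDS.


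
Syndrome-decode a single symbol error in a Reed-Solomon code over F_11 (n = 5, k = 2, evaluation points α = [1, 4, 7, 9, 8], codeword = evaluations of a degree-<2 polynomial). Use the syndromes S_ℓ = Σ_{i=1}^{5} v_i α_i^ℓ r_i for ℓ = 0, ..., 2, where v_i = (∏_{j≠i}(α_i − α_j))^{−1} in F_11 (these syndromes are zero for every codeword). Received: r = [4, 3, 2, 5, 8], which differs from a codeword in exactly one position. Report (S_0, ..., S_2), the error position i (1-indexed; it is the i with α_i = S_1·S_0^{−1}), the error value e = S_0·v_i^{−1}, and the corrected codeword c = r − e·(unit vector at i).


S = (2, 5, 7), error at position 5, error magnitude e = 10, c = [4, 3, 2, 5, 9].

Step 1: column multipliers v_i = (∏_{j≠i}(α_i − α_j))^{−1} mod 11.
  i = 1 (α = 1): (1−4)(1−7)(1−9)(1−8) = (−3)·(−6)·(−8)·(−7) = 1008 ≡ 7, so v_1 = 7^{−1} = 8 (mod 11).
  i = 2 (α = 4): (4−1)(4−7)(4−9)(4−8) = 3·(−3)·(−5)·(−4) = −180 ≡ 7, so v_2 = 7^{−1} = 8 (mod 11).
  i = 3 (α = 7): (7−1)(7−4)(7−9)(7−8) = 6·3·(−2)·(−1) = 36 ≡ 3, so v_3 = 3^{−1} = 4 (mod 11).
  i = 4 (α = 9): (9−1)(9−4)(9−7)(9−8) = 8·5·2·1 = 80 ≡ 3, so v_4 = 3^{−1} = 4 (mod 11).
  i = 5 (α = 8): (8−1)(8−4)(8−7)(8−9) = 7·4·1·(−1) = −28 ≡ 5, so v_5 = 5^{−1} = 9 (mod 11).
  v = [8, 8, 4, 4, 9].
Step 2: syndromes of r = [4, 3, 2, 5, 8] (all sums mod 11).
  S_0 = Σ v_i r_i = 8·4 + 8·3 + 4·2 + 4·5 + 9·8 = 156 ≡ 2.
  S_1 = Σ v_i α_i r_i = 8·1·4 + 8·4·3 + 4·7·2 + 4·9·5 + 9·8·8 = 940 ≡ 5.
  α_i^2 mod 11 = [1, 5, 5, 4, 9].
  S_2 = Σ v_i α_i^2 r_i = 8·1·4 + 8·5·3 + 4·5·2 + 4·4·5 + 9·9·8 = 920 ≡ 7.
  S = (2, 5, 7) ≠ 0, so r is not a codeword (an error is present).
Step 3: locate the error. For a single error e at position i, S_ℓ = v_i·e·α_i^ℓ, so α_err = S_1/S_0.
  S_0^{−1} = 2^{−1} = 6 (mod 11), so α_err = 5·6 = 30 ≡ 8 = α_5. Error position i = 5.
  Consistency check: S_2/S_1 = 7·9 = 63 ≡ 8 = α_err ✓ (single-error assumption holds).
Step 4: error magnitude e = S_0/v_5 = S_0·∏_{j≠5}(α_5 − α_j) = 2·5 = 10 ≡ 10 (mod 11).
Step 5: correct position 5: c_5 = r_5 − e = 8 − 10 ≡ 9 (mod 11). Hence c = [4, 3, 2, 5, 9].
  Check: interpolating c through the α_i gives m(x) = 8 + 7·x (degree < 2) with m(α_i) = c_i for every i, so c is indeed a codeword.


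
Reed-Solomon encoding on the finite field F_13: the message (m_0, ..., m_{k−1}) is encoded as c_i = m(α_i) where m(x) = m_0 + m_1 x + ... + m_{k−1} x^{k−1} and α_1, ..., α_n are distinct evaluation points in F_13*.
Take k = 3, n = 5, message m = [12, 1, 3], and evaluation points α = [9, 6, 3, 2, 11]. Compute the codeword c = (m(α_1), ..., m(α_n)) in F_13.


c = [4, 9, 3, 0, 9]

Message polynomial: m(x) = 12 + 1·x + 3·x^2 (mod 13).
For each evaluation point α_i, compute m(α_i) mod 13:
  α_1 = 9: Horner steps 3 → 2 → 4, so m(9) = 4.
  α_2 = 6: Horner steps 3 → 6 → 9, so m(6) = 9.
  α_3 = 3: Horner steps 3 → 10 → 3, so m(3) = 3.
  α_4 = 2: Horner steps 3 → 7 → 0, so m(2) = 0.
  α_5 = 11: Horner steps 3 → 8 → 9, so m(11) = 9.
Codeword c = [4, 9, 3, 0, 9] ∈ F_13^5.


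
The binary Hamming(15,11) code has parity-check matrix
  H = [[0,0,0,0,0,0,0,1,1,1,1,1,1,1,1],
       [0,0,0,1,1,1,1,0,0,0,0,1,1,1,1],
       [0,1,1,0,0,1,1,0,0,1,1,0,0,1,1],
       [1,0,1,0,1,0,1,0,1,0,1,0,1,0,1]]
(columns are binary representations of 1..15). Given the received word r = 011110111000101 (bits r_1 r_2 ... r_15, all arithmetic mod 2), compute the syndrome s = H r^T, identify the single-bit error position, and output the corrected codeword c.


s = (0, 1, 0, 0)^T, error position = 4, corrected codeword c = 011010111000101

Compute s = H r^T mod 2 one row at a time:
  s_1 = 1 + 1 + 0 + 0 + 0 + 1 + 0 + 1 = 4 ≡ 0 (mod 2).
  s_2 = 1 + 1 + 0 + 1 + 0 + 1 + 0 + 1 = 5 ≡ 1 (mod 2).
  s_3 = 1 + 1 + 0 + 1 + 0 + 0 + 0 + 1 = 4 ≡ 0 (mod 2).
  s_4 = 0 + 1 + 1 + 1 + 1 + 0 + 1 + 1 = 6 ≡ 0 (mod 2).
s = (0, 1, 0, 0)^T — this equals column 4 of H (binary 0100), so error is at position 4.
Correct: flip bit 4 of r = 011110111000101 to get c = 011010111000101.


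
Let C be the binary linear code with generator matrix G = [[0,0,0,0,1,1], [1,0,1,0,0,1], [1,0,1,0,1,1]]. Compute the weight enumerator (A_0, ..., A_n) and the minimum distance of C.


Weight distribution: A_0 = 1, A_1 = 2, A_2 = 2, A_3 = 2, A_4 = 1. Minimum distance d = 1.

Enumerate all 2^3 = 8 messages m ∈ F_2^3.
For each, compute codeword c = mG in F_2^6, then tally its weight.
  m = 000 → c = 000000, weight = 0.
  m = 100 → c = 000011, weight = 2.
  m = 010 → c = 101001, weight = 3.
  m = 110 → c = 101010, weight = 3.
  m = 001 → c = 101011, weight = 4.
  m = 101 → c = 101000, weight = 2.
  m = 011 → c = 000010, weight = 1.
  m = 111 → c = 000001, weight = 1.
Tally weights:
  weight 0: 1 codewords.
  weight 1: 2 codewords.
  weight 2: 2 codewords.
  weight 3: 2 codewords.
  weight 4: 1 codewords.
Minimum distance d = smallest w > 0 with A_w > 0 = 1.
Sanity: Σ A_w = 8 = 2^3 = 8 ✓.


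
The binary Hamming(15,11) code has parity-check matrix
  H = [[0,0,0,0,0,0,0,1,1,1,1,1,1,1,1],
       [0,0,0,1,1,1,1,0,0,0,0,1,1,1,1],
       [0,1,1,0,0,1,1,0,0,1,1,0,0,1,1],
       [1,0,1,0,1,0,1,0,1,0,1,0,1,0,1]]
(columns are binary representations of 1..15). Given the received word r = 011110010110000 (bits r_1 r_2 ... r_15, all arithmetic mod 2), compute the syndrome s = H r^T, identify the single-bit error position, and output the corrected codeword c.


s = (1, 0, 0, 1)^T, error position = 9, corrected codeword c = 011110011110000

Compute s = H r^T mod 2 one row at a time:
  s_1 = 1 + 0 + 1 + 1 + 0 + 0 + 0 + 0 = 3 ≡ 1 (mod 2).
  s_2 = 1 + 1 + 0 + 0 + 0 + 0 + 0 + 0 = 2 ≡ 0 (mod 2).
  s_3 = 1 + 1 + 0 + 0 + 1 + 1 + 0 + 0 = 4 ≡ 0 (mod 2).
  s_4 = 0 + 1 + 1 + 0 + 0 + 1 + 0 + 0 = 3 ≡ 1 (mod 2).
s = (1, 0, 0, 1)^T — this equals column 9 of H (binary 1001), so error is at position 9.
Correct: flip bit 9 of r = 011110010110000 to get c = 011110011110000.


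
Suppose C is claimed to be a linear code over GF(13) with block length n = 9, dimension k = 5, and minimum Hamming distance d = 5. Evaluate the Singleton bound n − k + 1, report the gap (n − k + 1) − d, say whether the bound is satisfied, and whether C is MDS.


Singleton RHS = n − k + 1 = 5, slack = 0, bound satisfied, MDS.

Singleton bound: d ≤ n − k + 1.
Here n = 9, k = 5, so n − k + 1 = 5.
Given d = 5, check d ≤ 5: YES.
Slack = (n − k + 1) − d = 0.
The code is MDS (slack = 0).
Description: the claimed parameters are [9, 5, 5]_13; such a code would be MDS (meets Singleton bound).


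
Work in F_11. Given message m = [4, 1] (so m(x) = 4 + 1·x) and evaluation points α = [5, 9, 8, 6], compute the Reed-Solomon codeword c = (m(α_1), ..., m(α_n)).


c = [9, 2, 1, 10]

Message polynomial: m(x) = 4 + 1·x (mod 11).
For each evaluation point α_i, compute m(α_i) mod 11:
  α_1 = 5: Horner steps 1 → 9, so m(5) = 9.
  α_2 = 9: Horner steps 1 → 2, so m(9) = 2.
  α_3 = 8: Horner steps 1 → 1, so m(8) = 1.
  α_4 = 6: Horner steps 1 → 10, so m(6) = 10.
Codeword c = [9, 2, 1, 10] ∈ F_11^4.


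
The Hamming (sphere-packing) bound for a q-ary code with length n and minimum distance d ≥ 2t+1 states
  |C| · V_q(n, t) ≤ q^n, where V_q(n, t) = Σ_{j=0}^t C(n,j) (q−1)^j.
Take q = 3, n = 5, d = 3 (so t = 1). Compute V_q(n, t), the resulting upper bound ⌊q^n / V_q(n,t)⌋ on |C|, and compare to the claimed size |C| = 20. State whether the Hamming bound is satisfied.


V_q(n, t) = 11, q^n = 243, Hamming bound = 22, |C| = 20 ≤ bound (satisfied).

Step 1: Compute V_q(n, t) = Σ_{j=0}^1 C(n, j) (q−1)^j.
  j = 0: C(5,0)·(2)^0 = 1·1 = 1.
  j = 1: C(5,1)·(2)^1 = 5·2 = 10.
  V_q(n, t) = 1 + 10 = 11.
Step 2: q^n = 3^5 = 243.
Step 3: Hamming bound ⌊q^n / V_q(n,t)⌋ = ⌊243/11⌋ = 22.
Step 4: Compare |C| = 20 to 22: satisfied.
The claimed |C| lies below the Hamming bound.


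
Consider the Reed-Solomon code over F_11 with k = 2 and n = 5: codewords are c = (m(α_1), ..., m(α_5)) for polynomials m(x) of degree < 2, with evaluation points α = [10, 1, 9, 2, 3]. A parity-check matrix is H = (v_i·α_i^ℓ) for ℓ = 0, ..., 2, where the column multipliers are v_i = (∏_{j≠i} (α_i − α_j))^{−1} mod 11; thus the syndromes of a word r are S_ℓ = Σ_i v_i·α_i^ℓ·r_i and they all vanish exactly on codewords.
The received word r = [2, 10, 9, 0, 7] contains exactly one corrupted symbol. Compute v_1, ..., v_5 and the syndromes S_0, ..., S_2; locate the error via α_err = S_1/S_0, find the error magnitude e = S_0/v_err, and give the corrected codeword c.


S = (3, 6, 1), error at position 4, error magnitude e = 8, c = [2, 10, 9, 3, 7].

Step 1: column multipliers v_i = (∏_{j≠i}(α_i − α_j))^{−1} mod 11.
  i = 1 (α = 10): (10−1)(10−9)(10−2)(10−3) = 9·1·8·7 = 504 ≡ 9, so v_1 = 9^{−1} = 5 (mod 11).
  i = 2 (α = 1): (1−10)(1−9)(1−2)(1−3) = (−9)·(−8)·(−1)·(−2) = 144 ≡ 1, so v_2 = 1^{−1} = 1 (mod 11).
  i = 3 (α = 9): (9−10)(9−1)(9−2)(9−3) = (−1)·8·7·6 = −336 ≡ 5, so v_3 = 5^{−1} = 9 (mod 11).
  i = 4 (α = 2): (2−10)(2−1)(2−9)(2−3) = (−8)·1·(−7)·(−1) = −56 ≡ 10, so v_4 = 10^{−1} = 10 (mod 11).
  i = 5 (α = 3): (3−10)(3−1)(3−9)(3−2) = (−7)·2·(−6)·1 = 84 ≡ 7, so v_5 = 7^{−1} = 8 (mod 11).
  v = [5, 1, 9, 10, 8].
Step 2: syndromes of r = [2, 10, 9, 0, 7] (all sums mod 11).
  S_0 = Σ v_i r_i = 5·2 + 1·10 + 9·9 + 10·0 + 8·7 = 157 ≡ 3.
  S_1 = Σ v_i α_i r_i = 5·10·2 + 1·1·10 + 9·9·9 + 10·2·0 + 8·3·7 = 1007 ≡ 6.
  α_i^2 mod 11 = [1, 1, 4, 4, 9].
  S_2 = Σ v_i α_i^2 r_i = 5·1·2 + 1·1·10 + 9·4·9 + 10·4·0 + 8·9·7 = 848 ≡ 1.
  S = (3, 6, 1) ≠ 0, so r is not a codeword (an error is present).
Step 3: locate the error. For a single error e at position i, S_ℓ = v_i·e·α_i^ℓ, so α_err = S_1/S_0.
  S_0^{−1} = 3^{−1} = 4 (mod 11), so α_err = 6·4 = 24 ≡ 2 = α_4. Error position i = 4.
  Consistency check: S_2/S_1 = 1·2 = 2 ≡ 2 = α_err ✓ (single-error assumption holds).
Step 4: error magnitude e = S_0/v_4 = S_0·∏_{j≠4}(α_4 − α_j) = 3·10 = 30 ≡ 8 (mod 11).
Step 5: correct position 4: c_4 = r_4 − e = 0 − 8 ≡ 3 (mod 11). Hence c = [2, 10, 9, 3, 7].
  Check: interpolating c through the α_i gives m(x) = 6 + 4·x (degree < 2) with m(α_i) = c_i for every i, so c is indeed a codeword.


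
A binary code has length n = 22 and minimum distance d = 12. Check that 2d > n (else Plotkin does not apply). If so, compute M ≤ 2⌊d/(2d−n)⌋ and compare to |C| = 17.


Plotkin bound M ≤ 12; given |C| = 17 > bound (violated).

Check applicability: 2d = 24, n = 22.
2d − n = 2 > 0, so Plotkin applies.
Compute d/(2d−n) = 12/2 ≈ 6.0000.
⌊d/(2d−n)⌋ = 6.
Plotkin bound: M ≤ 2·6 = 12.
Given |C| = 17, check: VIOLATED.
This |C| is above the Plotkin bound, so no binary code with n = 22, d = 12 and 17 codewords exists.


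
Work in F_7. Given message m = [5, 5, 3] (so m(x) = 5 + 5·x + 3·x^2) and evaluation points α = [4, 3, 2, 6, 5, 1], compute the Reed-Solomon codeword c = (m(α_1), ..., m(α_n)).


c = [3, 5, 6, 3, 0, 6]

Message polynomial: m(x) = 5 + 5·x + 3·x^2 (mod 7).
For each evaluation point α_i, compute m(α_i) mod 7:
  α_1 = 4: Horner steps 3 → 3 → 3, so m(4) = 3.
  α_2 = 3: Horner steps 3 → 0 → 5, so m(3) = 5.
  α_3 = 2: Horner steps 3 → 4 → 6, so m(2) = 6.
  α_4 = 6: Horner steps 3 → 2 → 3, so m(6) = 3.
  α_5 = 5: Horner steps 3 → 6 → 0, so m(5) = 0.
  α_6 = 1: Horner steps 3 → 1 → 6, so m(1) = 6.
Codeword c = [3, 5, 6, 3, 0, 6] ∈ F_7^6.


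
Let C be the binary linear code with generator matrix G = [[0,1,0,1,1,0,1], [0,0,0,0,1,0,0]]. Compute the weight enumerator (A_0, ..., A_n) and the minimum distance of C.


Weight distribution: A_0 = 1, A_1 = 1, A_3 = 1, A_4 = 1. Minimum distance d = 1.

Enumerate all 2^2 = 4 messages m ∈ F_2^2.
For each, compute codeword c = mG in F_2^7, then tally its weight.
  m = 00 → c = 0000000, weight = 0.
  m = 10 → c = 0101101, weight = 4.
  m = 01 → c = 0000100, weight = 1.
  m = 11 → c = 0101001, weight = 3.
Tally weights:
  weight 0: 1 codewords.
  weight 1: 1 codewords.
  weight 3: 1 codewords.
  weight 4: 1 codewords.
Minimum distance d = smallest w > 0 with A_w > 0 = 1.
Sanity: Σ A_w = 4 = 2^2 = 4 ✓.


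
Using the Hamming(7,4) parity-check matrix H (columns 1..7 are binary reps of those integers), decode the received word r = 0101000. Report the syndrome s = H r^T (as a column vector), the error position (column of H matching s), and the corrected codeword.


s = (1, 1, 0)^T, error position = 6, corrected codeword c = 0101010

Compute s = H r^T mod 2 one row at a time:
  s_1 = 1 + 0 + 0 + 0 = 1 ≡ 1 (mod 2).
  s_2 = 1 + 0 + 0 + 0 = 1 ≡ 1 (mod 2).
  s_3 = 0 + 0 + 0 + 0 = 0 ≡ 0 (mod 2).
s = (1, 1, 0)^T — this equals column 6 of H (binary 110), so error is at position 6.
Correct: flip bit 6 of r = 0101000 to get c = 0101010.


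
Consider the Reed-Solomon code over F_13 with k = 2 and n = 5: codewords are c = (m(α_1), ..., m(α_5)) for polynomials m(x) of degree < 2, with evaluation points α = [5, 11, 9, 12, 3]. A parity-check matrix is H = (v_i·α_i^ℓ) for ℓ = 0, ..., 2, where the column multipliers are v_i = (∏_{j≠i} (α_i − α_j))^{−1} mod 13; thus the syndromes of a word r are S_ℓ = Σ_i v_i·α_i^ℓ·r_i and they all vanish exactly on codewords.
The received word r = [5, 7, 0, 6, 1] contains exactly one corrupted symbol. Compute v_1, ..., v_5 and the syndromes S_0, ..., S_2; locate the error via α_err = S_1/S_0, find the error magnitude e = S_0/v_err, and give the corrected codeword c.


S = (2, 9, 8), error at position 2, error magnitude e = 3, c = [5, 4, 0, 6, 1].

Step 1: column multipliers v_i = (∏_{j≠i}(α_i − α_j))^{−1} mod 13.
  i = 1 (α = 5): (5−11)(5−9)(5−12)(5−3) = (−6)·(−4)·(−7)·2 = −336 ≡ 2, so v_1 = 2^{−1} = 7 (mod 13).
  i = 2 (α = 11): (11−5)(11−9)(11−12)(11−3) = 6·2·(−1)·8 = −96 ≡ 8, so v_2 = 8^{−1} = 5 (mod 13).
  i = 3 (α = 9): (9−5)(9−11)(9−12)(9−3) = 4·(−2)·(−3)·6 = 144 ≡ 1, so v_3 = 1^{−1} = 1 (mod 13).
  i = 4 (α = 12): (12−5)(12−11)(12−9)(12−3) = 7·1·3·9 = 189 ≡ 7, so v_4 = 7^{−1} = 2 (mod 13).
  i = 5 (α = 3): (3−5)(3−11)(3−9)(3−12) = (−2)·(−8)·(−6)·(−9) = 864 ≡ 6, so v_5 = 6^{−1} = 11 (mod 13).
  v = [7, 5, 1, 2, 11].
Step 2: syndromes of r = [5, 7, 0, 6, 1] (all sums mod 13).
  S_0 = Σ v_i r_i = 7·5 + 5·7 + 1·0 + 2·6 + 11·1 = 93 ≡ 2.
  S_1 = Σ v_i α_i r_i = 7·5·5 + 5·11·7 + 1·9·0 + 2·12·6 + 11·3·1 = 737 ≡ 9.
  α_i^2 mod 13 = [12, 4, 3, 1, 9].
  S_2 = Σ v_i α_i^2 r_i = 7·12·5 + 5·4·7 + 1·3·0 + 2·1·6 + 11·9·1 = 671 ≡ 8.
  S = (2, 9, 8) ≠ 0, so r is not a codeword (an error is present).
Step 3: locate the error. For a single error e at position i, S_ℓ = v_i·e·α_i^ℓ, so α_err = S_1/S_0.
  S_0^{−1} = 2^{−1} = 7 (mod 13), so α_err = 9·7 = 63 ≡ 11 = α_2. Error position i = 2.
  Consistency check: S_2/S_1 = 8·3 = 24 ≡ 11 = α_err ✓ (single-error assumption holds).
Step 4: error magnitude e = S_0/v_2 = S_0·∏_{j≠2}(α_2 − α_j) = 2·8 = 16 ≡ 3 (mod 13).
Step 5: correct position 2: c_2 = r_2 − e = 7 − 3 ≡ 4 (mod 13). Hence c = [5, 4, 0, 6, 1].
  Check: interpolating c through the α_i gives m(x) = 8 + 2·x (degree < 2) with m(α_i) = c_i for every i, so c is indeed a codeword.


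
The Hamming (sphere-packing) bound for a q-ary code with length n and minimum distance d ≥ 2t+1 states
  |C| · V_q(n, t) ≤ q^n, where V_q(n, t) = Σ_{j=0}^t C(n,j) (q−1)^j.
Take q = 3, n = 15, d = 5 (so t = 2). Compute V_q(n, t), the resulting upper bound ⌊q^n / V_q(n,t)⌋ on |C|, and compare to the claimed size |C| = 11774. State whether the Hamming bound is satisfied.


V_q(n, t) = 451, q^n = 14348907, Hamming bound = 31815, |C| = 11774 ≤ bound (satisfied).

Step 1: Compute V_q(n, t) = Σ_{j=0}^2 C(n, j) (q−1)^j.
  j = 0: C(15,0)·(2)^0 = 1·1 = 1.
  j = 1: C(15,1)·(2)^1 = 15·2 = 30.
  j = 2: C(15,2)·(2)^2 = 105·4 = 420.
  V_q(n, t) = 1 + 30 + 420 = 451.
Step 2: q^n = 3^15 = 14348907.
Step 3: Hamming bound ⌊q^n / V_q(n,t)⌋ = ⌊14348907/451⌋ = 31815.
Step 4: Compare |C| = 11774 to 31815: satisfied.
The claimed |C| lies below the Hamming bound.


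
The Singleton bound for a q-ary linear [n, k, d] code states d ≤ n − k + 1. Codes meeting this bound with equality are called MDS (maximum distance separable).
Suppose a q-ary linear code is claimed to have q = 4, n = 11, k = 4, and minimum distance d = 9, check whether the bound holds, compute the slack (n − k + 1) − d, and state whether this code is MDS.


Singleton RHS = n − k + 1 = 8, slack = -1, bound violated (no such code; not MDS).

Singleton bound: d ≤ n − k + 1.
Here n = 11, k = 4, so n − k + 1 = 8.
Given d = 9, check d ≤ 8: NO.
Slack = (n − k + 1) − d = -1.
The slack is negative: d = 9 exceeds n − k + 1 = 8 by 1, so the Singleton bound is violated and no linear [11, 4, 9]_4 code can exist. In particular it is not MDS (MDS requires d = n − k + 1 exactly).
Description: the claimed parameters are [11, 4, 9]_4; such a code would be impossible (violates the Singleton bound).


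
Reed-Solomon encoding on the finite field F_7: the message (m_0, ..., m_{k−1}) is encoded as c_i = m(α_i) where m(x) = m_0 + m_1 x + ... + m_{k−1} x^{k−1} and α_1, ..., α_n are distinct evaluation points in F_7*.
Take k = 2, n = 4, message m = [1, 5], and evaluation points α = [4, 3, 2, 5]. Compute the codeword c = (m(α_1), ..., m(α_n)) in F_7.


c = [0, 2, 4, 5]

Message polynomial: m(x) = 1 + 5·x (mod 7).
For each evaluation point α_i, compute m(α_i) mod 7:
  α_1 = 4: Horner steps 5 → 0, so m(4) = 0.
  α_2 = 3: Horner steps 5 → 2, so m(3) = 2.
  α_3 = 2: Horner steps 5 → 4, so m(2) = 4.
  α_4 = 5: Horner steps 5 → 5, so m(5) = 5.
Codeword c = [0, 2, 4, 5] ∈ F_7^4.


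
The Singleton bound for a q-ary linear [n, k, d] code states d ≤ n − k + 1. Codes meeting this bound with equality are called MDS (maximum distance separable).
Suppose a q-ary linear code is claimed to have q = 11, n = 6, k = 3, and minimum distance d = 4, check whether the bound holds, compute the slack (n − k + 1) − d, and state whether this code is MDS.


Singleton RHS = n − k + 1 = 4, slack = 0, bound satisfied, MDS.

Singleton bound: d ≤ n − k + 1.
Here n = 6, k = 3, so n − k + 1 = 4.
Given d = 4, check d ≤ 4: YES.
Slack = (n − k + 1) − d = 0.
The code is MDS (slack = 0).
Description: the claimed parameters are [6, 3, 4]_11; such a code would be MDS (meets Singleton bound).


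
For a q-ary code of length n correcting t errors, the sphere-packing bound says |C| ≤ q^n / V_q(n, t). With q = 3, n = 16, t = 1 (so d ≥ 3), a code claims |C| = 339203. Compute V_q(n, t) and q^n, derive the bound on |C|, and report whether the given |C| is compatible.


V_q(n, t) = 33, q^n = 43046721, Hamming bound = 1304446, |C| = 339203 ≤ bound (satisfied).

Step 1: Compute V_q(n, t) = Σ_{j=0}^1 C(n, j) (q−1)^j.
  j = 0: C(16,0)·(2)^0 = 1·1 = 1.
  j = 1: C(16,1)·(2)^1 = 16·2 = 32.
  V_q(n, t) = 1 + 32 = 33.
Step 2: q^n = 3^16 = 43046721.
Step 3: Hamming bound ⌊q^n / V_q(n,t)⌋ = ⌊43046721/33⌋ = 1304446.
Step 4: Compare |C| = 339203 to 1304446: satisfied.
The claimed |C| lies below the Hamming bound.


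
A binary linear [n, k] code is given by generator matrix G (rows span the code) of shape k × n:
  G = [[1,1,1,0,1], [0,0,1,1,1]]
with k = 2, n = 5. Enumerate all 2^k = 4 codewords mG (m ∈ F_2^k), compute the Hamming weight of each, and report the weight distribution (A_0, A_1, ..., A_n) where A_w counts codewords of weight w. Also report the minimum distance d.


Weight distribution: A_0 = 1, A_3 = 2, A_4 = 1. Minimum distance d = 3.

Enumerate all 2^2 = 4 messages m ∈ F_2^2.
For each, compute codeword c = mG in F_2^5, then tally its weight.
  m = 00 → c = 00000, weight = 0.
  m = 10 → c = 11101, weight = 4.
  m = 01 → c = 00111, weight = 3.
  m = 11 → c = 11010, weight = 3.
Tally weights:
  weight 0: 1 codewords.
  weight 3: 2 codewords.
  weight 4: 1 codewords.
Minimum distance d = smallest w > 0 with A_w > 0 = 3.
Sanity: Σ A_w = 4 = 2^2 = 4 ✓.


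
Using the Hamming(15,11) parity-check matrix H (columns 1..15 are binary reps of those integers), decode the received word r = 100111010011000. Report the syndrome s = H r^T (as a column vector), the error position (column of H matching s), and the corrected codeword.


s = (1, 0, 0, 1)^T, error position = 9, corrected codeword c = 100111011011000

Compute s = H r^T mod 2 one row at a time:
  s_1 = 1 + 0 + 0 + 1 + 1 + 0 + 0 + 0 = 3 ≡ 1 (mod 2).
  s_2 = 1 + 1 + 1 + 0 + 1 + 0 + 0 + 0 = 4 ≡ 0 (mod 2).
  s_3 = 0 + 0 + 1 + 0 + 0 + 1 + 0 + 0 = 2 ≡ 0 (mod 2).
  s_4 = 1 + 0 + 1 + 0 + 0 + 1 + 0 + 0 = 3 ≡ 1 (mod 2).
s = (1, 0, 0, 1)^T — this equals column 9 of H (binary 1001), so error is at position 9.
Correct: flip bit 9 of r = 100111010011000 to get c = 100111011011000.


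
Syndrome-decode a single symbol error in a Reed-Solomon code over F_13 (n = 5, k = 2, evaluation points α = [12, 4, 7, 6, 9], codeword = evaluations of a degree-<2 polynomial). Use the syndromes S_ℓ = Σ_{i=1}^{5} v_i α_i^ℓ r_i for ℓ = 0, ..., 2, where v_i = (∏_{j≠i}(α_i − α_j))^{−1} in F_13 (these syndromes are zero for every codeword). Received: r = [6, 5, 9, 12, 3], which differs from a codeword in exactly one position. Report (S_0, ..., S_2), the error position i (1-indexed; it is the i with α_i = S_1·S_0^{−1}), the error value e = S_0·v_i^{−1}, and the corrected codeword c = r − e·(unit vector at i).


S = (5, 8, 5), error at position 1, error magnitude e = 12, c = [7, 5, 9, 12, 3].

Step 1: column multipliers v_i = (∏_{j≠i}(α_i − α_j))^{−1} mod 13.
  i = 1 (α = 12): (12−4)(12−7)(12−6)(12−9) = 8·5·6·3 = 720 ≡ 5, so v_1 = 5^{−1} = 8 (mod 13).
  i = 2 (α = 4): (4−12)(4−7)(4−6)(4−9) = (−8)·(−3)·(−2)·(−5) = 240 ≡ 6, so v_2 = 6^{−1} = 11 (mod 13).
  i = 3 (α = 7): (7−12)(7−4)(7−6)(7−9) = (−5)·3·1·(−2) = 30 ≡ 4, so v_3 = 4^{−1} = 10 (mod 13).
  i = 4 (α = 6): (6−12)(6−4)(6−7)(6−9) = (−6)·2·(−1)·(−3) = −36 ≡ 3, so v_4 = 3^{−1} = 9 (mod 13).
  i = 5 (α = 9): (9−12)(9−4)(9−7)(9−6) = (−3)·5·2·3 = −90 ≡ 1, so v_5 = 1^{−1} = 1 (mod 13).
  v = [8, 11, 10, 9, 1].
Step 2: syndromes of r = [6, 5, 9, 12, 3] (all sums mod 13).
  S_0 = Σ v_i r_i = 8·6 + 11·5 + 10·9 + 9·12 + 1·3 = 304 ≡ 5.
  S_1 = Σ v_i α_i r_i = 8·12·6 + 11·4·5 + 10·7·9 + 9·6·12 + 1·9·3 = 2101 ≡ 8.
  α_i^2 mod 13 = [1, 3, 10, 10, 3].
  S_2 = Σ v_i α_i^2 r_i = 8·1·6 + 11·3·5 + 10·10·9 + 9·10·12 + 1·3·3 = 2202 ≡ 5.
  S = (5, 8, 5) ≠ 0, so r is not a codeword (an error is present).
Step 3: locate the error. For a single error e at position i, S_ℓ = v_i·e·α_i^ℓ, so α_err = S_1/S_0.
  S_0^{−1} = 5^{−1} = 8 (mod 13), so α_err = 8·8 = 64 ≡ 12 = α_1. Error position i = 1.
  Consistency check: S_2/S_1 = 5·5 = 25 ≡ 12 = α_err ✓ (single-error assumption holds).
Step 4: error magnitude e = S_0/v_1 = S_0·∏_{j≠1}(α_1 − α_j) = 5·5 = 25 ≡ 12 (mod 13).
Step 5: correct position 1: c_1 = r_1 − e = 6 − 12 ≡ 7 (mod 13). Hence c = [7, 5, 9, 12, 3].
  Check: interpolating c through the α_i gives m(x) = 4 + 10·x (degree < 2) with m(α_i) = c_i for every i, so c is indeed a codeword.


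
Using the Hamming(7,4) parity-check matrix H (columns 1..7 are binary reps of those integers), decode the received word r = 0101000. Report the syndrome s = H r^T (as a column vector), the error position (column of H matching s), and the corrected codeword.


s = (1, 1, 0)^T, error position = 6, corrected codeword c = 0101010

Compute s = H r^T mod 2 one row at a time:
  s_1 = 1 + 0 + 0 + 0 = 1 ≡ 1 (mod 2).
  s_2 = 1 + 0 + 0 + 0 = 1 ≡ 1 (mod 2).
  s_3 = 0 + 0 + 0 + 0 = 0 ≡ 0 (mod 2).
s = (1, 1, 0)^T — this equals column 6 of H (binary 110), so error is at position 6.
Correct: flip bit 6 of r = 0101000 to get c = 0101010.


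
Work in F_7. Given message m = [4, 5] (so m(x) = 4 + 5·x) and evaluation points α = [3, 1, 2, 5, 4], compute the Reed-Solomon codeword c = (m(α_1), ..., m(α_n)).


c = [5, 2, 0, 1, 3]

Message polynomial: m(x) = 4 + 5·x (mod 7).
For each evaluation point α_i, compute m(α_i) mod 7:
  α_1 = 3: Horner steps 5 → 5, so m(3) = 5.
  α_2 = 1: Horner steps 5 → 2, so m(1) = 2.
  α_3 = 2: Horner steps 5 → 0, so m(2) = 0.
  α_4 = 5: Horner steps 5 → 1, so m(5) = 1.
  α_5 = 4: Horner steps 5 → 3, so m(4) = 3.
Codeword c = [5, 2, 0, 1, 3] ∈ F_7^5.


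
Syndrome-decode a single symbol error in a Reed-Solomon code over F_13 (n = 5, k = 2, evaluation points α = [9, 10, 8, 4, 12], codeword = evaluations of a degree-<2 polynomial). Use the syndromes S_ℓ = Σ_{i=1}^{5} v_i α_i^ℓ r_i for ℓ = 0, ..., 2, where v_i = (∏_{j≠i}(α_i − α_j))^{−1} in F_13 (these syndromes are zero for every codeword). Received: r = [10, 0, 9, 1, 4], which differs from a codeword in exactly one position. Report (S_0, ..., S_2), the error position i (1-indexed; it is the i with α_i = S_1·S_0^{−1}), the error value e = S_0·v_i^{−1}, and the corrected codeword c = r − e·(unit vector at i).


S = (6, 2, 5), error at position 1, error magnitude e = 12, c = [11, 0, 9, 1, 4].

Step 1: column multipliers v_i = (∏_{j≠i}(α_i − α_j))^{−1} mod 13.
  i = 1 (α = 9): (9−10)(9−8)(9−4)(9−12) = (−1)·1·5·(−3) = 15 ≡ 2, so v_1 = 2^{−1} = 7 (mod 13).
  i = 2 (α = 10): (10−9)(10−8)(10−4)(10−12) = 1·2·6·(−2) = −24 ≡ 2, so v_2 = 2^{−1} = 7 (mod 13).
  i = 3 (α = 8): (8−9)(8−10)(8−4)(8−12) = (−1)·(−2)·4·(−4) = −32 ≡ 7, so v_3 = 7^{−1} = 2 (mod 13).
  i = 4 (α = 4): (4−9)(4−10)(4−8)(4−12) = (−5)·(−6)·(−4)·(−8) = 960 ≡ 11, so v_4 = 11^{−1} = 6 (mod 13).
  i = 5 (α = 12): (12−9)(12−10)(12−8)(12−4) = 3·2·4·8 = 192 ≡ 10, so v_5 = 10^{−1} = 4 (mod 13).
  v = [7, 7, 2, 6, 4].
Step 2: syndromes of r = [10, 0, 9, 1, 4] (all sums mod 13).
  S_0 = Σ v_i r_i = 7·10 + 7·0 + 2·9 + 6·1 + 4·4 = 110 ≡ 6.
  S_1 = Σ v_i α_i r_i = 7·9·10 + 7·10·0 + 2·8·9 + 6·4·1 + 4·12·4 = 990 ≡ 2.
  α_i^2 mod 13 = [3, 9, 12, 3, 1].
  S_2 = Σ v_i α_i^2 r_i = 7·3·10 + 7·9·0 + 2·12·9 + 6·3·1 + 4·1·4 = 460 ≡ 5.
  S = (6, 2, 5) ≠ 0, so r is not a codeword (an error is present).
Step 3: locate the error. For a single error e at position i, S_ℓ = v_i·e·α_i^ℓ, so α_err = S_1/S_0.
  S_0^{−1} = 6^{−1} = 11 (mod 13), so α_err = 2·11 = 22 ≡ 9 = α_1. Error position i = 1.
  Consistency check: S_2/S_1 = 5·7 = 35 ≡ 9 = α_err ✓ (single-error assumption holds).
Step 4: error magnitude e = S_0/v_1 = S_0·∏_{j≠1}(α_1 − α_j) = 6·2 = 12 ≡ 12 (mod 13).
Step 5: correct position 1: c_1 = r_1 − e = 10 − 12 ≡ 11 (mod 13). Hence c = [11, 0, 9, 1, 4].
  Check: interpolating c through the α_i gives m(x) = 6 + 2·x (degree < 2) with m(α_i) = c_i for every i, so c is indeed a codeword.


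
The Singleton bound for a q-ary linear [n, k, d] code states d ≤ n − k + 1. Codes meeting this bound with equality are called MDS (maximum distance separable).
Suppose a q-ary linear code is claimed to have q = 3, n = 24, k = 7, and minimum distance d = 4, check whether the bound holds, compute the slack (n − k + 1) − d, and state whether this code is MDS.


Singleton RHS = n − k + 1 = 18, slack = 14, bound satisfied, not MDS.

Singleton bound: d ≤ n − k + 1.
Here n = 24, k = 7, so n − k + 1 = 18.
Given d = 4, check d ≤ 18: YES.
Slack = (n − k + 1) − d = 14.
The code is NOT MDS (slack = 14 > 0).
Description: the claimed parameters are [24, 7, 4]_3; such a code would be non-MDS.


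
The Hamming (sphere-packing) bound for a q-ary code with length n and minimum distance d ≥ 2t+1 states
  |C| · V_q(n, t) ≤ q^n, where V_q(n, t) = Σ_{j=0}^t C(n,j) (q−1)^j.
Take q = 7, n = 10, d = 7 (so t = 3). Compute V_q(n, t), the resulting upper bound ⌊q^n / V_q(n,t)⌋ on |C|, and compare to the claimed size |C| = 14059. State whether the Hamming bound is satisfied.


V_q(n, t) = 27601, q^n = 282475249, Hamming bound = 10234, |C| = 14059 > bound (violated).

Step 1: Compute V_q(n, t) = Σ_{j=0}^3 C(n, j) (q−1)^j.
  j = 0: C(10,0)·(6)^0 = 1·1 = 1.
  j = 1: C(10,1)·(6)^1 = 10·6 = 60.
  j = 2: C(10,2)·(6)^2 = 45·36 = 1620.
  j = 3: C(10,3)·(6)^3 = 120·216 = 25920.
  V_q(n, t) = 1 + 60 + 1620 + 25920 = 27601.
Step 2: q^n = 7^10 = 282475249.
Step 3: Hamming bound ⌊q^n / V_q(n,t)⌋ = ⌊282475249/27601⌋ = 10234.
Step 4: Compare |C| = 14059 to 10234: violated.
The claimed |C| lies above the Hamming bound, so no 7-ary code of length 10 with d ≥ 7 can have 14059 codewords.


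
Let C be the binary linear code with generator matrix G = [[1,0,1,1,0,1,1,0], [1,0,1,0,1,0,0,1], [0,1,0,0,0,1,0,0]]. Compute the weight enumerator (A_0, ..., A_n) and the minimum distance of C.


Weight distribution: A_0 = 1, A_2 = 1, A_4 = 1, A_5 = 4, A_6 = 1. Minimum distance d = 2.

Enumerate all 2^3 = 8 messages m ∈ F_2^3.
For each, compute codeword c = mG in F_2^8, then tally its weight.
  m = 000 → c = 00000000, weight = 0.
  m = 100 → c = 10110110, weight = 5.
  m = 010 → c = 10101001, weight = 4.
  m = 110 → c = 00011111, weight = 5.
  m = 001 → c = 01000100, weight = 2.
  m = 101 → c = 11110010, weight = 5.
  m = 011 → c = 11101101, weight = 6.
  m = 111 → c = 01011011, weight = 5.
Tally weights:
  weight 0: 1 codewords.
  weight 2: 1 codewords.
  weight 4: 1 codewords.
  weight 5: 4 codewords.
  weight 6: 1 codewords.
Minimum distance d = smallest w > 0 with A_w > 0 = 2.
Sanity: Σ A_w = 8 = 2^3 = 8 ✓.
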